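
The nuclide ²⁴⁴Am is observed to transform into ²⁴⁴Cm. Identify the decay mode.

beta-minus decay

ΔA = 244 − 244 = 0; ΔZ = 96 − 95 = +1.
A is unchanged and Z rises by 1 — a neutron has become a proton (β⁻ decay).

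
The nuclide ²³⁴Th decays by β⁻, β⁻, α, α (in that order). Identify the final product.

Start: (A, Z) = (234, 90).
After β⁻: (234, 91).
After β⁻: (234, 92).
After α: (230, 90).
After α: (226, 88).
Z = 88 is radium.

Ra-226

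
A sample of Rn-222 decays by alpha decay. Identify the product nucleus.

Alpha decay: mass number changes by -4, atomic number by -2.
A: 222 − 4 = 218; Z: 86 − 2 = 84.
Z = 84 is polonium, so the daughter is Po-218.

Po-218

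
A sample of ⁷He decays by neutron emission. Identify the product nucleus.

He-6

Neutron emission: mass number changes by -1, atomic number by +0.
A: 7 − 1 = 6; Z: 2 = 2.
Z = 2 is helium, so the daughter is ⁶He.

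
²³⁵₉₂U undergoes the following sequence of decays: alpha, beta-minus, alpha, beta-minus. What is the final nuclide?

Th-227

Start: (A, Z) = (235, 92).
After α: (231, 90).
After β⁻: (231, 91).
After α: (227, 89).
After β⁻: (227, 90).
Z = 90 is thorium.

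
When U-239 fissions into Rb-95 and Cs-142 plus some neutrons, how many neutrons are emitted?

Conserve mass number: 239 = 95 + 142 + k, so k = 239 − 237 = 2.
Check atomic number: 92 = 37 + 55 + 0 = 92. ✓

2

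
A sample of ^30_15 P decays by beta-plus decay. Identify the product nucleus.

Beta-plus decay: mass number changes by +0, atomic number by -1.
A: 30 = 30; Z: 15 − 1 = 14.
Z = 14 is silicon, so the daughter is ^30_14 Si.

Si-30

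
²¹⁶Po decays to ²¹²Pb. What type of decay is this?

ΔA = 212 − 216 = -4; ΔZ = 82 − 84 = -2.
A drops by 4 and Z drops by 2 — the signature of alpha emission.

alpha decay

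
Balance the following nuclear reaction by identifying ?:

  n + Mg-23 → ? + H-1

Na-23

Conserve mass number: 1 + 23 = A + 1, so A = 23.
Conserve atomic number: 0 + 12 = Z + 1, so Z = 11.
Z = 11 is sodium, so the species is Na-23.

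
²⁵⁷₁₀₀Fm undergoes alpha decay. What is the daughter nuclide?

Cf-253

Alpha decay: mass number changes by -4, atomic number by -2.
A: 257 − 4 = 253; Z: 100 − 2 = 98.
Z = 98 is californium, so the daughter is ²⁵³₉₈Cf.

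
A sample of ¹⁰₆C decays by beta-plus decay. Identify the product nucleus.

Beta-plus decay: mass number changes by +0, atomic number by -1.
A: 10 = 10; Z: 6 − 1 = 5.
Z = 5 is boron, so the daughter is ¹⁰₅B.

B-10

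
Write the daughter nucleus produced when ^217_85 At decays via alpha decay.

Bi-213

Alpha decay: mass number changes by -4, atomic number by -2.
A: 217 − 4 = 213; Z: 85 − 2 = 83.
Z = 83 is bismuth, so the daughter is ^213_83 Bi.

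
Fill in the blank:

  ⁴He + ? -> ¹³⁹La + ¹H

Ba-136

Conserve mass number: 4 + A = 139 + 1, so A = 136.
Conserve atomic number: 2 + Z = 57 + 1, so Z = 56.
Z = 56 is barium, so the species is ¹³⁶Ba.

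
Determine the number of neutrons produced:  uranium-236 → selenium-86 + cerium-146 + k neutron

4

Conserve mass number: 236 = 86 + 146 + k, so k = 236 − 232 = 4.
Check atomic number: 92 = 34 + 58 + 0 = 92. ✓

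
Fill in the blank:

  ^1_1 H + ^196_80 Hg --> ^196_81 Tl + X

Conserve mass number: 1 + 196 = 196 + A, so A = 1.
Conserve atomic number: 1 + 80 = 81 + Z, so Z = 0.
A = 1 and Z = 0 is ^1_0 n — a neutron.

neutron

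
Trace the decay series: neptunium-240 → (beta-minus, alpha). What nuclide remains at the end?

U-236

Start: (A, Z) = (240, 93).
After β⁻: (240, 94).
After α: (236, 92).
Z = 92 is uranium.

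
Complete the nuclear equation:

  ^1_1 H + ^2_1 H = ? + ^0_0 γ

Conserve mass number: 1 + 2 = A + 0, so A = 3.
Conserve atomic number: 1 + 1 = Z + 0, so Z = 2.
Z = 2 is helium, so the species is ^3_2 He.

He-3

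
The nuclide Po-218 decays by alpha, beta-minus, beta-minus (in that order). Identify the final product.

Start: (A, Z) = (218, 84).
After α: (214, 82).
After β⁻: (214, 83).
After β⁻: (214, 84).
Z = 84 is polonium.

Po-214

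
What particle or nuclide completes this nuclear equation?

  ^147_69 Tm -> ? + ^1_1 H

Er-146

Conserve mass number: 147 = A + 1, so A = 146.
Conserve atomic number: 69 = Z + 1, so Z = 68.
Z = 68 is erbium, so the species is ^146_68 Er.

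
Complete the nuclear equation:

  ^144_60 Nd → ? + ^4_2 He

Ce-140

Conserve mass number: 144 = A + 4, so A = 140.
Conserve atomic number: 60 = Z + 2, so Z = 58.
Z = 58 is cerium, so the species is ^140_58 Ce.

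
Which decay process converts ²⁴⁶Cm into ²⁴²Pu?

alpha decay

ΔA = 242 − 246 = -4; ΔZ = 94 − 96 = -2.
A drops by 4 and Z drops by 2 — the signature of alpha emission.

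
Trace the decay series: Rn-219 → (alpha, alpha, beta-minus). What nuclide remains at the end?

Start: (A, Z) = (219, 86).
After α: (215, 84).
After α: (211, 82).
After β⁻: (211, 83).
Z = 83 is bismuth.

Bi-211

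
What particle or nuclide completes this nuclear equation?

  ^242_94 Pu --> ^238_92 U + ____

alpha particle

Conserve mass number: 242 = 238 + A, so A = 4.
Conserve atomic number: 94 = 92 + Z, so Z = 2.
A = 4 and Z = 2 is ^4_2 He — an alpha particle.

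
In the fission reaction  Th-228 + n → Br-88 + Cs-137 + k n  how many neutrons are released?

Conserve mass number: 229 = 88 + 137 + k, so k = 229 − 225 = 4.
Check atomic number: 90 = 35 + 55 + 0 = 90. ✓

4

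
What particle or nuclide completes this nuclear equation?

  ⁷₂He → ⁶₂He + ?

neutron

Conserve mass number: 7 = 6 + A, so A = 1.
Conserve atomic number: 2 = 2 + Z, so Z = 0.
A = 1 and Z = 0 is ¹₀n — a neutron.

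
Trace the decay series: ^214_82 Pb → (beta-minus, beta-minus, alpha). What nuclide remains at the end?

Start: (A, Z) = (214, 82).
After β⁻: (214, 83).
After β⁻: (214, 84).
After α: (210, 82).
Z = 82 is lead.

Pb-210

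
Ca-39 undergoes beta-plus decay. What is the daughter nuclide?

K-39

Beta-plus decay: mass number changes by +0, atomic number by -1.
A: 39 = 39; Z: 20 − 1 = 19.
Z = 19 is potassium, so the daughter is K-39.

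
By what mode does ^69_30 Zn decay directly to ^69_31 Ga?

beta-minus decay

ΔA = 69 − 69 = 0; ΔZ = 31 − 30 = +1.
A is unchanged and Z rises by 1 — a neutron has become a proton (β⁻ decay).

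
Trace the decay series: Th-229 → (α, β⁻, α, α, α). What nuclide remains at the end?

Start: (A, Z) = (229, 90).
After α: (225, 88).
After β⁻: (225, 89).
After α: (221, 87).
After α: (217, 85).
After α: (213, 83).
Z = 83 is bismuth.

Bi-213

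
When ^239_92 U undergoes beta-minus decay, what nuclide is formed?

Np-239

Beta-minus decay: mass number changes by +0, atomic number by +1.
A: 239 = 239; Z: 92 + 1 = 93.
Z = 93 is neptunium, so the daughter is ^239_93 Np.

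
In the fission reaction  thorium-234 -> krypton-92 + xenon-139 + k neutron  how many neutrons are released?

3

Conserve mass number: 234 = 92 + 139 + k, so k = 234 − 231 = 3.
Check atomic number: 90 = 36 + 54 + 0 = 90. ✓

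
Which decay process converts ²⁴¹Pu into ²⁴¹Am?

ΔA = 241 − 241 = 0; ΔZ = 95 − 94 = +1.
A is unchanged and Z rises by 1 — a neutron has become a proton (β⁻ decay).

beta-minus decay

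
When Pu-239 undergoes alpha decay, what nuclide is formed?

Alpha decay: mass number changes by -4, atomic number by -2.
A: 239 − 4 = 235; Z: 94 − 2 = 92.
Z = 92 is uranium, so the daughter is U-235.

U-235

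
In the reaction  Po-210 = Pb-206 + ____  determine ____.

Conserve mass number: 210 = 206 + A, so A = 4.
Conserve atomic number: 84 = 82 + Z, so Z = 2.
A = 4 and Z = 2 is He-4 — an alpha particle.

alpha particle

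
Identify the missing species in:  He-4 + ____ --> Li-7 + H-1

alpha particle

Conserve mass number: 4 + A = 7 + 1, so A = 4.
Conserve atomic number: 2 + Z = 3 + 1, so Z = 2.
A = 4 and Z = 2 is He-4 — an alpha particle.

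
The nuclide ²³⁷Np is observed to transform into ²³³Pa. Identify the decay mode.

ΔA = 233 − 237 = -4; ΔZ = 91 − 93 = -2.
A drops by 4 and Z drops by 2 — the signature of alpha emission.

alpha decay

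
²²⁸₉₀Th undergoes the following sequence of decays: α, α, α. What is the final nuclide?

Start: (A, Z) = (228, 90).
After α: (224, 88).
After α: (220, 86).
After α: (216, 84).
Z = 84 is polonium.

Po-216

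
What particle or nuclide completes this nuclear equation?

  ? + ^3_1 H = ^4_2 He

proton

Conserve mass number: A + 3 = 4, so A = 1.
Conserve atomic number: Z + 1 = 2, so Z = 1.
A = 1 and Z = 1 is ^1_1 H — a proton.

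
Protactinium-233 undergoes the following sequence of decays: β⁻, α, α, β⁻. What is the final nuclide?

Start: (A, Z) = (233, 91).
After β⁻: (233, 92).
After α: (229, 90).
After α: (225, 88).
After β⁻: (225, 89).
Z = 89 is actinium.

Ac-225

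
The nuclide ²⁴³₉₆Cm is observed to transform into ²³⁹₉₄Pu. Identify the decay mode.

ΔA = 239 − 243 = -4; ΔZ = 94 − 96 = -2.
A drops by 4 and Z drops by 2 — the signature of alpha emission.

alpha decay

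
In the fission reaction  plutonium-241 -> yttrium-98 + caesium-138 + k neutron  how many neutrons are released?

5

Conserve mass number: 241 = 98 + 138 + k, so k = 241 − 236 = 5.
Check atomic number: 94 = 39 + 55 + 0 = 94. ✓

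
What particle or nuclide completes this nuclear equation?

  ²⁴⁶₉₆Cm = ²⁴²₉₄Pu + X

alpha particle

Conserve mass number: 246 = 242 + A, so A = 4.
Conserve atomic number: 96 = 94 + Z, so Z = 2.
A = 4 and Z = 2 is ⁴₂He — an alpha particle.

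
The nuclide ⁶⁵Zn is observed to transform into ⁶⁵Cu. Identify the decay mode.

beta-plus decay or electron capture

ΔA = 65 − 65 = 0; ΔZ = 29 − 30 = -1.
A is unchanged and Z drops by 1 — a proton has become a neutron (β⁺ emission or electron capture).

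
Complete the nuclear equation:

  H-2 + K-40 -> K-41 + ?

proton

Conserve mass number: 2 + 40 = 41 + A, so A = 1.
Conserve atomic number: 1 + 19 = 19 + Z, so Z = 1.
A = 1 and Z = 1 is H-1 — a proton.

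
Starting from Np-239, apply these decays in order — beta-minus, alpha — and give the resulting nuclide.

Start: (A, Z) = (239, 93).
After β⁻: (239, 94).
After α: (235, 92).
Z = 92 is uranium.

U-235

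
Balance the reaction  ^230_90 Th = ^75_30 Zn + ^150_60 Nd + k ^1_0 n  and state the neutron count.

Conserve mass number: 230 = 75 + 150 + k, so k = 230 − 225 = 5.
Check atomic number: 90 = 30 + 60 + 0 = 90. ✓

5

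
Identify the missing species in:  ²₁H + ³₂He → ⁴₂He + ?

proton

Conserve mass number: 2 + 3 = 4 + A, so A = 1.
Conserve atomic number: 1 + 2 = 2 + Z, so Z = 1.
A = 1 and Z = 1 is ¹₁H — a proton.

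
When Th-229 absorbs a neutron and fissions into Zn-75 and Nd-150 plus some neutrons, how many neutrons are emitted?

5

Conserve mass number: 230 = 75 + 150 + k, so k = 230 − 225 = 5.
Check atomic number: 90 = 30 + 60 + 0 = 90. ✓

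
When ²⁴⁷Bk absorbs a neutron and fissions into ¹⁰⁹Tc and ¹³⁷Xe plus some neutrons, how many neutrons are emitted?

2

Conserve mass number: 248 = 109 + 137 + k, so k = 248 − 246 = 2.
Check atomic number: 97 = 43 + 54 + 0 = 97. ✓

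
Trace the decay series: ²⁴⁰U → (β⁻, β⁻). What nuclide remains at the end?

Pu-240

Start: (A, Z) = (240, 92).
After β⁻: (240, 93).
After β⁻: (240, 94).
Z = 94 is plutonium.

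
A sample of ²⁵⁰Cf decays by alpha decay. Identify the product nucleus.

Cm-246

Alpha decay: mass number changes by -4, atomic number by -2.
A: 250 − 4 = 246; Z: 98 − 2 = 96.
Z = 96 is curium, so the daughter is ²⁴⁶Cm.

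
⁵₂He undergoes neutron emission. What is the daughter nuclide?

He-4

Neutron emission: mass number changes by -1, atomic number by +0.
A: 5 − 1 = 4; Z: 2 = 2.
Z = 2 is helium, so the daughter is ⁴₂He.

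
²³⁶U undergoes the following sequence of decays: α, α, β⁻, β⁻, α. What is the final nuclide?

Ra-224

Start: (A, Z) = (236, 92).
After α: (232, 90).
After α: (228, 88).
After β⁻: (228, 89).
After β⁻: (228, 90).
After α: (224, 88).
Z = 88 is radium.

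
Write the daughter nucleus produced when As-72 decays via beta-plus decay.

Beta-plus decay: mass number changes by +0, atomic number by -1.
A: 72 = 72; Z: 33 − 1 = 32.
Z = 32 is germanium, so the daughter is Ge-72.

Ge-72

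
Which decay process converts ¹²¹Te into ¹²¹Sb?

ΔA = 121 − 121 = 0; ΔZ = 51 − 52 = -1.
A is unchanged and Z drops by 1 — a proton has become a neutron (β⁺ emission or electron capture).

beta-plus decay or electron capture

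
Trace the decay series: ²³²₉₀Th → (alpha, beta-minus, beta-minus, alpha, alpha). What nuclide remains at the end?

Rn-220

Start: (A, Z) = (232, 90).
After α: (228, 88).
After β⁻: (228, 89).
After β⁻: (228, 90).
After α: (224, 88).
After α: (220, 86).
Z = 86 is radon.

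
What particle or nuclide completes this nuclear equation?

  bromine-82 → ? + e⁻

Kr-82

Conserve mass number: 82 = A + 0, so A = 82.
Conserve atomic number: 35 = Z − 1, so Z = 36.
Z = 36 is krypton, so the species is krypton-82.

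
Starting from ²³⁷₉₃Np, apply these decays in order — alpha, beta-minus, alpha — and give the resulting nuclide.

Start: (A, Z) = (237, 93).
After α: (233, 91).
After β⁻: (233, 92).
After α: (229, 90).
Z = 90 is thorium.

Th-229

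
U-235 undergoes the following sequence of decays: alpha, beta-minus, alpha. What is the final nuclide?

Ac-227

Start: (A, Z) = (235, 92).
After α: (231, 90).
After β⁻: (231, 91).
After α: (227, 89).
Z = 89 is actinium.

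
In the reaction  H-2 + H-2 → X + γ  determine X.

Conserve mass number: 2 + 2 = A + 0, so A = 4.
Conserve atomic number: 1 + 1 = Z + 0, so Z = 2.
A = 4 and Z = 2 is He-4 — an alpha particle.

He-4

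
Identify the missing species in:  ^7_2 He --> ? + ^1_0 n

He-6

Conserve mass number: 7 = A + 1, so A = 6.
Conserve atomic number: 2 = Z + 0, so Z = 2.
Z = 2 is helium, so the species is ^6_2 He.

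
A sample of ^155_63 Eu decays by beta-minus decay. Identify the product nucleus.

Beta-minus decay: mass number changes by +0, atomic number by +1.
A: 155 = 155; Z: 63 + 1 = 64.
Z = 64 is gadolinium, so the daughter is ^155_64 Gd.

Gd-155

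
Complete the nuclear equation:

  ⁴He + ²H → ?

Li-6

Conserve mass number: 4 + 2 = A, so A = 6.
Conserve atomic number: 2 + 1 = Z, so Z = 3.
Z = 3 is lithium, so the species is ⁶Li.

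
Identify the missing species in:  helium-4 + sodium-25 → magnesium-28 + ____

Conserve mass number: 4 + 25 = 28 + A, so A = 1.
Conserve atomic number: 2 + 11 = 12 + Z, so Z = 1.
A = 1 and Z = 1 is hydrogen-1 — a proton.

proton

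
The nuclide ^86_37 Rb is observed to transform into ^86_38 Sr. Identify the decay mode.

beta-minus decay

ΔA = 86 − 86 = 0; ΔZ = 38 − 37 = +1.
A is unchanged and Z rises by 1 — a neutron has become a proton (β⁻ decay).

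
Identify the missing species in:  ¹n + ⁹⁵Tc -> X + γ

Conserve mass number: 1 + 95 = A + 0, so A = 96.
Conserve atomic number: 0 + 43 = Z + 0, so Z = 43.
Z = 43 is technetium, so the species is ⁹⁶Tc.

Tc-96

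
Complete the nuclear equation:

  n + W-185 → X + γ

W-186

Conserve mass number: 1 + 185 = A + 0, so A = 186.
Conserve atomic number: 0 + 74 = Z + 0, so Z = 74.
Z = 74 is tungsten, so the species is W-186.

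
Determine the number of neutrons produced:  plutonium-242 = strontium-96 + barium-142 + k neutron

4

Conserve mass number: 242 = 96 + 142 + k, so k = 242 − 238 = 4.
Check atomic number: 94 = 38 + 56 + 0 = 94. ✓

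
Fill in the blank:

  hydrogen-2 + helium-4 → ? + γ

Conserve mass number: 2 + 4 = A + 0, so A = 6.
Conserve atomic number: 1 + 2 = Z + 0, so Z = 3.
Z = 3 is lithium, so the species is lithium-6.

Li-6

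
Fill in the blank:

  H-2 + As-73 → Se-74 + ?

Conserve mass number: 2 + 73 = 74 + A, so A = 1.
Conserve atomic number: 1 + 33 = 34 + Z, so Z = 0.
A = 1 and Z = 0 is n — a neutron.

neutron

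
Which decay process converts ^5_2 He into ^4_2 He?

neutron emission

ΔA = 4 − 5 = -1; ΔZ = 2 − 2 = +0.
A drops by 1 with Z unchanged — a neutron was emitted.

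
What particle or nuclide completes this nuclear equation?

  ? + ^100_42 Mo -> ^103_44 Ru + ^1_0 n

alpha particle

Conserve mass number: A + 100 = 103 + 1, so A = 4.
Conserve atomic number: Z + 42 = 44 + 0, so Z = 2.
A = 4 and Z = 2 is ^4_2 He — an alpha particle.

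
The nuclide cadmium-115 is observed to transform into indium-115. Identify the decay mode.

ΔA = 115 − 115 = 0; ΔZ = 49 − 48 = +1.
A is unchanged and Z rises by 1 — a neutron has become a proton (β⁻ decay).

beta-minus decay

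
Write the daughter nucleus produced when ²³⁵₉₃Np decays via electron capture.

Electron capture: mass number changes by +0, atomic number by -1.
A: 235 = 235; Z: 93 − 1 = 92.
Z = 92 is uranium, so the daughter is ²³⁵₉₂U.

U-235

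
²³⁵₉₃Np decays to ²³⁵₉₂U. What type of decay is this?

ΔA = 235 − 235 = 0; ΔZ = 92 − 93 = -1.
A is unchanged and Z drops by 1 — a proton has become a neutron (β⁺ emission or electron capture).

beta-plus decay or electron capture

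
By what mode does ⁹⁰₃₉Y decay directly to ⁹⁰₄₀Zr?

beta-minus decay

ΔA = 90 − 90 = 0; ΔZ = 40 − 39 = +1.
A is unchanged and Z rises by 1 — a neutron has become a proton (β⁻ decay).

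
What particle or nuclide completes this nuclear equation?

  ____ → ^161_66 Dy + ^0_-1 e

Conserve mass number: A = 161 + 0, so A = 161.
Conserve atomic number: Z = 66 − 1, so Z = 65.
Z = 65 is terbium, so the species is ^161_65 Tb.

Tb-161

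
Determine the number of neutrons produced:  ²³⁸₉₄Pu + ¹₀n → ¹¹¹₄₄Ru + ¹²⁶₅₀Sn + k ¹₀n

2

Conserve mass number: 239 = 111 + 126 + k, so k = 239 − 237 = 2.
Check atomic number: 94 = 44 + 50 + 0 = 94. ✓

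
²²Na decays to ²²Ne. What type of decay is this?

ΔA = 22 − 22 = 0; ΔZ = 10 − 11 = -1.
A is unchanged and Z drops by 1 — a proton has become a neutron (β⁺ emission or electron capture).

beta-plus decay or electron capture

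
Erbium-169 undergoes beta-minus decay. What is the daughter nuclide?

Beta-minus decay: mass number changes by +0, atomic number by +1.
A: 169 = 169; Z: 68 + 1 = 69.
Z = 69 is thulium, so the daughter is thulium-169.

Tm-169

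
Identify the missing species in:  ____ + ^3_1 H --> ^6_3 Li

He-3

Conserve mass number: A + 3 = 6, so A = 3.
Conserve atomic number: Z + 1 = 3, so Z = 2.
Z = 2 is helium, so the species is ^3_2 He.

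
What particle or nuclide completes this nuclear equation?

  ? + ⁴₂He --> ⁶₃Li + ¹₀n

triton

Conserve mass number: A + 4 = 6 + 1, so A = 3.
Conserve atomic number: Z + 2 = 3 + 0, so Z = 1.
A = 3 and Z = 1 is ³₁H — a triton.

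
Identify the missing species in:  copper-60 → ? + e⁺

Ni-60

Conserve mass number: 60 = A + 0, so A = 60.
Conserve atomic number: 29 = Z + 1, so Z = 28.
Z = 28 is nickel, so the species is nickel-60.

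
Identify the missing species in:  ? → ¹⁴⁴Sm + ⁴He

Gd-148

Conserve mass number: A = 144 + 4, so A = 148.
Conserve atomic number: Z = 62 + 2, so Z = 64.
Z = 64 is gadolinium, so the species is ¹⁴⁸Gd.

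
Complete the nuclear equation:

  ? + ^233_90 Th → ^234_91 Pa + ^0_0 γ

Conserve mass number: A + 233 = 234 + 0, so A = 1.
Conserve atomic number: Z + 90 = 91 + 0, so Z = 1.
A = 1 and Z = 1 is ^1_1 H — a proton.

proton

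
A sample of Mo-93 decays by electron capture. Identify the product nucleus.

Electron capture: mass number changes by +0, atomic number by -1.
A: 93 = 93; Z: 42 − 1 = 41.
Z = 41 is niobium, so the daughter is Nb-93.

Nb-93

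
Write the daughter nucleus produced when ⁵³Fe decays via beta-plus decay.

Beta-plus decay: mass number changes by +0, atomic number by -1.
A: 53 = 53; Z: 26 − 1 = 25.
Z = 25 is manganese, so the daughter is ⁵³Mn.

Mn-53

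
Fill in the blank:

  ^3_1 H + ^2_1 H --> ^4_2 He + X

Conserve mass number: 3 + 2 = 4 + A, so A = 1.
Conserve atomic number: 1 + 1 = 2 + Z, so Z = 0.
A = 1 and Z = 0 is ^1_0 n — a neutron.

neutron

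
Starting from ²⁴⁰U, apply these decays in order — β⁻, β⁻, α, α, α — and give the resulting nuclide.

Start: (A, Z) = (240, 92).
After β⁻: (240, 93).
After β⁻: (240, 94).
After α: (236, 92).
After α: (232, 90).
After α: (228, 88).
Z = 88 is radium.

Ra-228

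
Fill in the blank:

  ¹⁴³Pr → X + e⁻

Nd-143

Conserve mass number: 143 = A + 0, so A = 143.
Conserve atomic number: 59 = Z − 1, so Z = 60.
Z = 60 is neodymium, so the species is ¹⁴³Nd.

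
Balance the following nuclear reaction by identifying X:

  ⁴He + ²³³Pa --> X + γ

Np-237

Conserve mass number: 4 + 233 = A + 0, so A = 237.
Conserve atomic number: 2 + 91 = Z + 0, so Z = 93.
Z = 93 is neptunium, so the species is ²³⁷Np.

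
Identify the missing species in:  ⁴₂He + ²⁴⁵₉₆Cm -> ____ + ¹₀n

Conserve mass number: 4 + 245 = A + 1, so A = 248.
Conserve atomic number: 2 + 96 = Z + 0, so Z = 98.
Z = 98 is californium, so the species is ²⁴⁸₉₈Cf.

Cf-248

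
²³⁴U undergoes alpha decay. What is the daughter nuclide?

Th-230

Alpha decay: mass number changes by -4, atomic number by -2.
A: 234 − 4 = 230; Z: 92 − 2 = 90.
Z = 90 is thorium, so the daughter is ²³⁰Th.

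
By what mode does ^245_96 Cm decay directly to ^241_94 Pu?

ΔA = 241 − 245 = -4; ΔZ = 94 − 96 = -2.
A drops by 4 and Z drops by 2 — the signature of alpha emission.

alpha decay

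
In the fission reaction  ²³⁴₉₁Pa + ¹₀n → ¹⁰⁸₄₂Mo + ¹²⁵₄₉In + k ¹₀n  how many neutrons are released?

2

Conserve mass number: 235 = 108 + 125 + k, so k = 235 − 233 = 2.
Check atomic number: 91 = 42 + 49 + 0 = 91. ✓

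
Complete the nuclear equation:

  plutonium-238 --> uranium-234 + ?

Conserve mass number: 238 = 234 + A, so A = 4.
Conserve atomic number: 94 = 92 + Z, so Z = 2.
A = 4 and Z = 2 is helium-4 — an alpha particle.

alpha particle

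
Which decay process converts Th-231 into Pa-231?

ΔA = 231 − 231 = 0; ΔZ = 91 − 90 = +1.
A is unchanged and Z rises by 1 — a neutron has become a proton (β⁻ decay).

beta-minus decay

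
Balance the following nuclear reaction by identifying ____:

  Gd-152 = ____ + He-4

Conserve mass number: 152 = A + 4, so A = 148.
Conserve atomic number: 64 = Z + 2, so Z = 62.
Z = 62 is samarium, so the species is Sm-148.

Sm-148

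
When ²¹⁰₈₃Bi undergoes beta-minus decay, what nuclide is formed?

Beta-minus decay: mass number changes by +0, atomic number by +1.
A: 210 = 210; Z: 83 + 1 = 84.
Z = 84 is polonium, so the daughter is ²¹⁰₈₄Po.

Po-210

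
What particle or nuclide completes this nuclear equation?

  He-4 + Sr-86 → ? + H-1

Y-89

Conserve mass number: 4 + 86 = A + 1, so A = 89.
Conserve atomic number: 2 + 38 = Z + 1, so Z = 39.
Z = 39 is yttrium, so the species is Y-89.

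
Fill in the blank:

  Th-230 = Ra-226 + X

Conserve mass number: 230 = 226 + A, so A = 4.
Conserve atomic number: 90 = 88 + Z, so Z = 2.
A = 4 and Z = 2 is He-4 — an alpha particle.

alpha particle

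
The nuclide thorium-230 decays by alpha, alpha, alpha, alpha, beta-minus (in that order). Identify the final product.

Start: (A, Z) = (230, 90).
After α: (226, 88).
After α: (222, 86).
After α: (218, 84).
After α: (214, 82).
After β⁻: (214, 83).
Z = 83 is bismuth.

Bi-214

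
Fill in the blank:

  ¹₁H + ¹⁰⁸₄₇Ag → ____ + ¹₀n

Cd-108

Conserve mass number: 1 + 108 = A + 1, so A = 108.
Conserve atomic number: 1 + 47 = Z + 0, so Z = 48.
Z = 48 is cadmium, so the species is ¹⁰⁸₄₈Cd.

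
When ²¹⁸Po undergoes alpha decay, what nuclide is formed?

Alpha decay: mass number changes by -4, atomic number by -2.
A: 218 − 4 = 214; Z: 84 − 2 = 82.
Z = 82 is lead, so the daughter is ²¹⁴Pb.

Pb-214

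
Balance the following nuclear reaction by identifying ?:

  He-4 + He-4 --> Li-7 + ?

proton

Conserve mass number: 4 + 4 = 7 + A, so A = 1.
Conserve atomic number: 2 + 2 = 3 + Z, so Z = 1.
A = 1 and Z = 1 is H-1 — a proton.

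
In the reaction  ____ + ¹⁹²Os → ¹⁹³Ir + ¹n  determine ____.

Conserve mass number: A + 192 = 193 + 1, so A = 2.
Conserve atomic number: Z + 76 = 77 + 0, so Z = 1.
A = 2 and Z = 1 is ²H — a deuteron.

deuteron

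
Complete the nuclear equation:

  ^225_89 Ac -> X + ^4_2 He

Fr-221

Conserve mass number: 225 = A + 4, so A = 221.
Conserve atomic number: 89 = Z + 2, so Z = 87.
Z = 87 is francium, so the species is ^221_87 Fr.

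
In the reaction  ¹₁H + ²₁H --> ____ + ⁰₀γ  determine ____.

Conserve mass number: 1 + 2 = A + 0, so A = 3.
Conserve atomic number: 1 + 1 = Z + 0, so Z = 2.
Z = 2 is helium, so the species is ³₂He.

He-3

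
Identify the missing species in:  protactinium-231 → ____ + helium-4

Ac-227

Conserve mass number: 231 = A + 4, so A = 227.
Conserve atomic number: 91 = Z + 2, so Z = 89.
Z = 89 is actinium, so the species is actinium-227.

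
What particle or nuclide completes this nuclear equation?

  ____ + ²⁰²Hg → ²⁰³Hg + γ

Conserve mass number: A + 202 = 203 + 0, so A = 1.
Conserve atomic number: Z + 80 = 80 + 0, so Z = 0.
A = 1 and Z = 0 is ¹n — a neutron.

neutron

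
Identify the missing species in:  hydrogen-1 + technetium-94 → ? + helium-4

Conserve mass number: 1 + 94 = A + 4, so A = 91.
Conserve atomic number: 1 + 43 = Z + 2, so Z = 42.
Z = 42 is molybdenum, so the species is molybdenum-91.

Mo-91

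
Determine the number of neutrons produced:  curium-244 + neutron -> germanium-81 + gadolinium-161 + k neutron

3

Conserve mass number: 245 = 81 + 161 + k, so k = 245 − 242 = 3.
Check atomic number: 96 = 32 + 64 + 0 = 96. ✓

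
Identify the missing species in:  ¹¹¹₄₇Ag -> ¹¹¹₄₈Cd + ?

beta-minus particle

Conserve mass number: 111 = 111 + A, so A = 0.
Conserve atomic number: 47 = 48 + Z, so Z = -1.
A = 0 and Z = -1 is ⁰₋₁e — a beta-minus particle.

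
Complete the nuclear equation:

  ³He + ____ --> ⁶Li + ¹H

alpha particle

Conserve mass number: 3 + A = 6 + 1, so A = 4.
Conserve atomic number: 2 + Z = 3 + 1, so Z = 2.
A = 4 and Z = 2 is ⁴He — an alpha particle.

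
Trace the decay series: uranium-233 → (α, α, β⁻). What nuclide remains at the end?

Start: (A, Z) = (233, 92).
After α: (229, 90).
After α: (225, 88).
After β⁻: (225, 89).
Z = 89 is actinium.

Ac-225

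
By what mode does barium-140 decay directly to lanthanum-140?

ΔA = 140 − 140 = 0; ΔZ = 57 − 56 = +1.
A is unchanged and Z rises by 1 — a neutron has become a proton (β⁻ decay).

beta-minus decay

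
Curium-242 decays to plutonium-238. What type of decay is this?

ΔA = 238 − 242 = -4; ΔZ = 94 − 96 = -2.
A drops by 4 and Z drops by 2 — the signature of alpha emission.

alpha decay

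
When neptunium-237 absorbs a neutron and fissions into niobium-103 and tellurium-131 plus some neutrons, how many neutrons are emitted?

Conserve mass number: 238 = 103 + 131 + k, so k = 238 − 234 = 4.
Check atomic number: 93 = 41 + 52 + 0 = 93. ✓

4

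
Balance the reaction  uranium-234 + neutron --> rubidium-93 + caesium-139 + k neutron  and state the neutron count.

Conserve mass number: 235 = 93 + 139 + k, so k = 235 − 232 = 3.
Check atomic number: 92 = 37 + 55 + 0 = 92. ✓

3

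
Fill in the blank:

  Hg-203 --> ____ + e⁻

Conserve mass number: 203 = A + 0, so A = 203.
Conserve atomic number: 80 = Z − 1, so Z = 81.
Z = 81 is thallium, so the species is Tl-203.

Tl-203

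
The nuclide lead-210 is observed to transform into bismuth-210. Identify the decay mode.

ΔA = 210 − 210 = 0; ΔZ = 83 − 82 = +1.
A is unchanged and Z rises by 1 — a neutron has become a proton (β⁻ decay).

beta-minus decay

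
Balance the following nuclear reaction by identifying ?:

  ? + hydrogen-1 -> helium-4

triton

Conserve mass number: A + 1 = 4, so A = 3.
Conserve atomic number: Z + 1 = 2, so Z = 1.
A = 3 and Z = 1 is hydrogen-3 — a triton.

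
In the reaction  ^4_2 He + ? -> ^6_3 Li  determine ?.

Conserve mass number: 4 + A = 6, so A = 2.
Conserve atomic number: 2 + Z = 3, so Z = 1.
A = 2 and Z = 1 is ^2_1 H — a deuteron.

deuteron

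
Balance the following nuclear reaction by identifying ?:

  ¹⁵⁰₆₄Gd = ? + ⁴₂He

Conserve mass number: 150 = A + 4, so A = 146.
Conserve atomic number: 64 = Z + 2, so Z = 62.
Z = 62 is samarium, so the species is ¹⁴⁶₆₂Sm.

Sm-146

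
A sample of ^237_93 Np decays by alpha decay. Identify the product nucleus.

Pa-233

Alpha decay: mass number changes by -4, atomic number by -2.
A: 237 − 4 = 233; Z: 93 − 2 = 91.
Z = 91 is protactinium, so the daughter is ^233_91 Pa.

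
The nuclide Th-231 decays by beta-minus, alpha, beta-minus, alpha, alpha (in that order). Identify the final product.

Start: (A, Z) = (231, 90).
After β⁻: (231, 91).
After α: (227, 89).
After β⁻: (227, 90).
After α: (223, 88).
After α: (219, 86).
Z = 86 is radon.

Rn-219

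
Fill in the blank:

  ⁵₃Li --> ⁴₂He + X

Conserve mass number: 5 = 4 + A, so A = 1.
Conserve atomic number: 3 = 2 + Z, so Z = 1.
A = 1 and Z = 1 is ¹₁H — a proton.

proton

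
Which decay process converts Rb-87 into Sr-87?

beta-minus decay

ΔA = 87 − 87 = 0; ΔZ = 38 − 37 = +1.
A is unchanged and Z rises by 1 — a neutron has become a proton (β⁻ decay).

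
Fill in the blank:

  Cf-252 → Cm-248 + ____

Conserve mass number: 252 = 248 + A, so A = 4.
Conserve atomic number: 98 = 96 + Z, so Z = 2.
A = 4 and Z = 2 is He-4 — an alpha particle.

alpha particle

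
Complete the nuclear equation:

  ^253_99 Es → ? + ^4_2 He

Bk-249

Conserve mass number: 253 = A + 4, so A = 249.
Conserve atomic number: 99 = Z + 2, so Z = 97.
Z = 97 is berkelium, so the species is ^249_97 Bk.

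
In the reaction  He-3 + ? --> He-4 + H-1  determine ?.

deuteron

Conserve mass number: 3 + A = 4 + 1, so A = 2.
Conserve atomic number: 2 + Z = 2 + 1, so Z = 1.
A = 2 and Z = 1 is H-2 — a deuteron.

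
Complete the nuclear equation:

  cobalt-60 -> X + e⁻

Conserve mass number: 60 = A + 0, so A = 60.
Conserve atomic number: 27 = Z − 1, so Z = 28.
Z = 28 is nickel, so the species is nickel-60.

Ni-60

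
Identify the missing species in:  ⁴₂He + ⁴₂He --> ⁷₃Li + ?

Conserve mass number: 4 + 4 = 7 + A, so A = 1.
Conserve atomic number: 2 + 2 = 3 + Z, so Z = 1.
A = 1 and Z = 1 is ¹₁H — a proton.

proton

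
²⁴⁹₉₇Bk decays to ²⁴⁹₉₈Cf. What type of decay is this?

beta-minus decay

ΔA = 249 − 249 = 0; ΔZ = 98 − 97 = +1.
A is unchanged and Z rises by 1 — a neutron has become a proton (β⁻ decay).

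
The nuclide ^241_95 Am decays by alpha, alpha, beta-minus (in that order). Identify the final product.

Start: (A, Z) = (241, 95).
After α: (237, 93).
After α: (233, 91).
After β⁻: (233, 92).
Z = 92 is uranium.

U-233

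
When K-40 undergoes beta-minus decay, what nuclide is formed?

Beta-minus decay: mass number changes by +0, atomic number by +1.
A: 40 = 40; Z: 19 + 1 = 20.
Z = 20 is calcium, so the daughter is Ca-40.

Ca-40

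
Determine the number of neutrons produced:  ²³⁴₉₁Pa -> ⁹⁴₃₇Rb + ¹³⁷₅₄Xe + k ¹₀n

Conserve mass number: 234 = 94 + 137 + k, so k = 234 − 231 = 3.
Check atomic number: 91 = 37 + 54 + 0 = 91. ✓

3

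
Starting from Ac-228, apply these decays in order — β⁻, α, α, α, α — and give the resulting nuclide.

Start: (A, Z) = (228, 89).
After β⁻: (228, 90).
After α: (224, 88).
After α: (220, 86).
After α: (216, 84).
After α: (212, 82).
Z = 82 is lead.

Pb-212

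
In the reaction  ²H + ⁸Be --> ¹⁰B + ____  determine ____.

gamma ray

Conserve mass number: 2 + 8 = 10 + A, so A = 0.
Conserve atomic number: 1 + 4 = 5 + Z, so Z = 0.
A = 0 and Z = 0 is γ — a gamma ray.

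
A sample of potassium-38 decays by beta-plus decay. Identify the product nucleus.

Ar-38

Beta-plus decay: mass number changes by +0, atomic number by -1.
A: 38 = 38; Z: 19 − 1 = 18.
Z = 18 is argon, so the daughter is argon-38.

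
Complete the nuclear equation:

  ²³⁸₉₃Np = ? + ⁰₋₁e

Pu-238

Conserve mass number: 238 = A + 0, so A = 238.
Conserve atomic number: 93 = Z − 1, so Z = 94.
Z = 94 is plutonium, so the species is ²³⁸₉₄Pu.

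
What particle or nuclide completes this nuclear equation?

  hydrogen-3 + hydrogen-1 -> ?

He-4

Conserve mass number: 3 + 1 = A, so A = 4.
Conserve atomic number: 1 + 1 = Z, so Z = 2.
A = 4 and Z = 2 is helium-4 — an alpha particle.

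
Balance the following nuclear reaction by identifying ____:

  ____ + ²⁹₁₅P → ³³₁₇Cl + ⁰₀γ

alpha particle

Conserve mass number: A + 29 = 33 + 0, so A = 4.
Conserve atomic number: Z + 15 = 17 + 0, so Z = 2.
A = 4 and Z = 2 is ⁴₂He — an alpha particle.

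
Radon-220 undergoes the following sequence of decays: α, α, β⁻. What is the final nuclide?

Start: (A, Z) = (220, 86).
After α: (216, 84).
After α: (212, 82).
After β⁻: (212, 83).
Z = 83 is bismuth.

Bi-212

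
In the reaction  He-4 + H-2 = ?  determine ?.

Conserve mass number: 4 + 2 = A, so A = 6.
Conserve atomic number: 2 + 1 = Z, so Z = 3.
Z = 3 is lithium, so the species is Li-6.

Li-6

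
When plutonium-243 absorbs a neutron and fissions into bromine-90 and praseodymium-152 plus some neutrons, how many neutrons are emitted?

2

Conserve mass number: 244 = 90 + 152 + k, so k = 244 − 242 = 2.
Check atomic number: 94 = 35 + 59 + 0 = 94. ✓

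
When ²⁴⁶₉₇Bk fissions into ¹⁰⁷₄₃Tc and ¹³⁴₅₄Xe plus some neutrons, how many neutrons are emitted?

5

Conserve mass number: 246 = 107 + 134 + k, so k = 246 − 241 = 5.
Check atomic number: 97 = 43 + 54 + 0 = 97. ✓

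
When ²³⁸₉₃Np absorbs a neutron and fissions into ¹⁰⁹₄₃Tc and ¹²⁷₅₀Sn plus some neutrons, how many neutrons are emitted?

Conserve mass number: 239 = 109 + 127 + k, so k = 239 − 236 = 3.
Check atomic number: 93 = 43 + 50 + 0 = 93. ✓

3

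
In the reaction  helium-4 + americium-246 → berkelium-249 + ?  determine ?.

neutron

Conserve mass number: 4 + 246 = 249 + A, so A = 1.
Conserve atomic number: 2 + 95 = 97 + Z, so Z = 0.
A = 1 and Z = 0 is neutron — a neutron.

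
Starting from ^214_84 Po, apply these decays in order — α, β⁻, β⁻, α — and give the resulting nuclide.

Start: (A, Z) = (214, 84).
After α: (210, 82).
After β⁻: (210, 83).
After β⁻: (210, 84).
After α: (206, 82).
Z = 82 is lead.

Pb-206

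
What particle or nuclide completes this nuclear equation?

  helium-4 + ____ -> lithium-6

Conserve mass number: 4 + A = 6, so A = 2.
Conserve atomic number: 2 + Z = 3, so Z = 1.
A = 2 and Z = 1 is hydrogen-2 — a deuteron.

deuteron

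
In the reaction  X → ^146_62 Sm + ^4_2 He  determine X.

Gd-150

Conserve mass number: A = 146 + 4, so A = 150.
Conserve atomic number: Z = 62 + 2, so Z = 64.
Z = 64 is gadolinium, so the species is ^150_64 Gd.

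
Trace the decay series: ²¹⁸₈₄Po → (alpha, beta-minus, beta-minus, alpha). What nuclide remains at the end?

Pb-210

Start: (A, Z) = (218, 84).
After α: (214, 82).
After β⁻: (214, 83).
After β⁻: (214, 84).
After α: (210, 82).
Z = 82 is lead.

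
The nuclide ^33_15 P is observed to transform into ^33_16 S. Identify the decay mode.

ΔA = 33 − 33 = 0; ΔZ = 16 − 15 = +1.
A is unchanged and Z rises by 1 — a neutron has become a proton (β⁻ decay).

beta-minus decay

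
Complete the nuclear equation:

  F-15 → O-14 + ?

Conserve mass number: 15 = 14 + A, so A = 1.
Conserve atomic number: 9 = 8 + Z, so Z = 1.
A = 1 and Z = 1 is H-1 — a proton.

proton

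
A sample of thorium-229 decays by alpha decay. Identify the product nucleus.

Alpha decay: mass number changes by -4, atomic number by -2.
A: 229 − 4 = 225; Z: 90 − 2 = 88.
Z = 88 is radium, so the daughter is radium-225.

Ra-225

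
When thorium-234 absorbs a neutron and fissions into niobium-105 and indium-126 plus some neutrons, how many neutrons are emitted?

Conserve mass number: 235 = 105 + 126 + k, so k = 235 − 231 = 4.
Check atomic number: 90 = 41 + 49 + 0 = 90. ✓

4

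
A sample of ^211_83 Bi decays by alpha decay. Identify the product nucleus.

Tl-207

Alpha decay: mass number changes by -4, atomic number by -2.
A: 211 − 4 = 207; Z: 83 − 2 = 81.
Z = 81 is thallium, so the daughter is ^207_81 Tl.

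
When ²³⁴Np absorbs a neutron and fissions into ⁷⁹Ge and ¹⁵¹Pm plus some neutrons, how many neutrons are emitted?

Conserve mass number: 235 = 79 + 151 + k, so k = 235 − 230 = 5.
Check atomic number: 93 = 32 + 61 + 0 = 93. ✓

5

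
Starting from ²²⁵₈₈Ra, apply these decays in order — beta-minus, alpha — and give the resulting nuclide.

Start: (A, Z) = (225, 88).
After β⁻: (225, 89).
After α: (221, 87).
Z = 87 is francium.

Fr-221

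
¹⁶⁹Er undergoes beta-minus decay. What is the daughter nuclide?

Beta-minus decay: mass number changes by +0, atomic number by +1.
A: 169 = 169; Z: 68 + 1 = 69.
Z = 69 is thulium, so the daughter is ¹⁶⁹Tm.

Tm-169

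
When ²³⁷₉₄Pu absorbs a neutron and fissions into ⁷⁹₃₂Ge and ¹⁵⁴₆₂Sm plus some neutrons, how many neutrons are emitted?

Conserve mass number: 238 = 79 + 154 + k, so k = 238 − 233 = 5.
Check atomic number: 94 = 32 + 62 + 0 = 94. ✓

5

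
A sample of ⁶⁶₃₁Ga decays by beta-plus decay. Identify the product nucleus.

Beta-plus decay: mass number changes by +0, atomic number by -1.
A: 66 = 66; Z: 31 − 1 = 30.
Z = 30 is zinc, so the daughter is ⁶⁶₃₀Zn.

Zn-66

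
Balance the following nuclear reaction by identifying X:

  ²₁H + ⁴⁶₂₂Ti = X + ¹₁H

Ti-47

Conserve mass number: 2 + 46 = A + 1, so A = 47.
Conserve atomic number: 1 + 22 = Z + 1, so Z = 22.
Z = 22 is titanium, so the species is ⁴⁷₂₂Ti.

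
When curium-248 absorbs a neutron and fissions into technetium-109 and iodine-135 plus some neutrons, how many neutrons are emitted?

Conserve mass number: 249 = 109 + 135 + k, so k = 249 − 244 = 5.
Check atomic number: 96 = 43 + 53 + 0 = 96. ✓

5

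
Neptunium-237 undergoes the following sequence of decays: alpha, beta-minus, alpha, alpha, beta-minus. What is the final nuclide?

Start: (A, Z) = (237, 93).
After α: (233, 91).
After β⁻: (233, 92).
After α: (229, 90).
After α: (225, 88).
After β⁻: (225, 89).
Z = 89 is actinium.

Ac-225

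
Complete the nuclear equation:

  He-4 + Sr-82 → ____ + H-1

Conserve mass number: 4 + 82 = A + 1, so A = 85.
Conserve atomic number: 2 + 38 = Z + 1, so Z = 39.
Z = 39 is yttrium, so the species is Y-85.

Y-85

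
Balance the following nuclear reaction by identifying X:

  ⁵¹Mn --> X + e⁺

Conserve mass number: 51 = A + 0, so A = 51.
Conserve atomic number: 25 = Z + 1, so Z = 24.
Z = 24 is chromium, so the species is ⁵¹Cr.

Cr-51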